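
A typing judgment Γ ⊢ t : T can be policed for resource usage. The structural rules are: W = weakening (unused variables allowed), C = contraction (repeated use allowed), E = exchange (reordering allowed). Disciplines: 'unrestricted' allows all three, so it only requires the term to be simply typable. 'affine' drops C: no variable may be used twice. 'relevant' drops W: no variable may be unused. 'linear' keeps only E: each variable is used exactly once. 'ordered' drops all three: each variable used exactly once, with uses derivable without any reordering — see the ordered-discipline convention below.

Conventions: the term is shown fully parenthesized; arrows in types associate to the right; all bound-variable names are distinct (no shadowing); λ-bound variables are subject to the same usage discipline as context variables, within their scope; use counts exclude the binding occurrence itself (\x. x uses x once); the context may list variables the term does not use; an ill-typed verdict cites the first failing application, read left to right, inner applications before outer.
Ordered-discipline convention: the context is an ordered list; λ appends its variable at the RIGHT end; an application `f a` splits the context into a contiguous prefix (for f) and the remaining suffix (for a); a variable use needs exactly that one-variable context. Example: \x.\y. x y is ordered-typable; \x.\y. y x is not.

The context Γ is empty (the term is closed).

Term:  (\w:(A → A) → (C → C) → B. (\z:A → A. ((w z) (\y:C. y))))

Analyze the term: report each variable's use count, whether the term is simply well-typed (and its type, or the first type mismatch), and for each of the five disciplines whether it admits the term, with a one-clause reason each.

counts: w (λ-bound)=1; z (λ-bound)=1; y (λ-bound)=1
left-to-right use order: w, z, y
typing: the term checks, with type ((A → A) → (C → C) → B) → (A → A) → B
ordered: ✓ — one use each (w, z, y); ordered split holds
linear: ✓ — each of w, z, y used exactly once
affine: ✓ — none of w, z, y used more than once
relevant: ✓ — none of w, z, y goes unused
unrestricted: ✓ — type-checks (((A → A) → (C → C) → B) → (A → A) → B) and nothing is barred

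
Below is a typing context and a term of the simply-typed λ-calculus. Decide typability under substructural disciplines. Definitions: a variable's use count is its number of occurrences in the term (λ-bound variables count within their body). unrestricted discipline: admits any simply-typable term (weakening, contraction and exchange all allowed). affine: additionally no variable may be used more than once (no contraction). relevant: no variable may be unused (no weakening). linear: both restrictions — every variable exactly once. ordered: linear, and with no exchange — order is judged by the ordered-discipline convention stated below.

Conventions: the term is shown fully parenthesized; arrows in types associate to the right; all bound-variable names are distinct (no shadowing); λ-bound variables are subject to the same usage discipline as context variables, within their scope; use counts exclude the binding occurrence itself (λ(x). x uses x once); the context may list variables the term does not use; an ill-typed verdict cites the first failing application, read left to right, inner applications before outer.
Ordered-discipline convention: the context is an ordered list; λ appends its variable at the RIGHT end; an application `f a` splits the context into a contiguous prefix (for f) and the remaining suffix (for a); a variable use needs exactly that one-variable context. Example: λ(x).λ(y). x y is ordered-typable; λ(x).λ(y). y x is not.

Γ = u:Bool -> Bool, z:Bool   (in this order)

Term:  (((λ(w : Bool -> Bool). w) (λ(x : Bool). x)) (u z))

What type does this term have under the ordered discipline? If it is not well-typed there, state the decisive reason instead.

term : Bool
usage: u=1; z=1; w [bound]=1; x [bound]=1
left-to-right use order: w, x, u, z
typing: well-typed — term : Bool
all disciplines: ordered ✓, linear ✓, affine ✓, relevant ✓, unrestricted ✓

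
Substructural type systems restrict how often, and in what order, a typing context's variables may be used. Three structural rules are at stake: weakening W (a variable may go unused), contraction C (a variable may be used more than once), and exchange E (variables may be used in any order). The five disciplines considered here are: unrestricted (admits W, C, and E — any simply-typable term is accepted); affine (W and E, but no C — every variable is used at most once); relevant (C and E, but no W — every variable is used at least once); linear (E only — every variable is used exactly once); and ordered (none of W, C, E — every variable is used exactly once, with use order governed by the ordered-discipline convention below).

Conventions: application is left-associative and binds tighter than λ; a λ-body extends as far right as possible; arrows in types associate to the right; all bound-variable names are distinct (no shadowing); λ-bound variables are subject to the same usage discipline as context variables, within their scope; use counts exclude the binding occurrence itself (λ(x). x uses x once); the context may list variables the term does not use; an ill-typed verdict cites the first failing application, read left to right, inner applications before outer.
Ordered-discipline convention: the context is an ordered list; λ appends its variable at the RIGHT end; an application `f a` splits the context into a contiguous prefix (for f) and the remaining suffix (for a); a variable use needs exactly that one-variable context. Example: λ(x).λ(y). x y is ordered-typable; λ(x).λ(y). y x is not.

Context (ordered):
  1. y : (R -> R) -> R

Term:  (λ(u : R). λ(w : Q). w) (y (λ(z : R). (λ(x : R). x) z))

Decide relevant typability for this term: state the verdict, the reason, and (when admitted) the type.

no — unused: u — weakening required
variable uses: y ×1, u (bound) ×0, w (bound) ×1, z (bound) ×1, x (bound) ×1
order of uses: w, y, x, z
typing: well-typed — term : Q -> Q
all disciplines: ordered ✗, linear ✗, affine ✓, relevant ✗, unrestricted ✓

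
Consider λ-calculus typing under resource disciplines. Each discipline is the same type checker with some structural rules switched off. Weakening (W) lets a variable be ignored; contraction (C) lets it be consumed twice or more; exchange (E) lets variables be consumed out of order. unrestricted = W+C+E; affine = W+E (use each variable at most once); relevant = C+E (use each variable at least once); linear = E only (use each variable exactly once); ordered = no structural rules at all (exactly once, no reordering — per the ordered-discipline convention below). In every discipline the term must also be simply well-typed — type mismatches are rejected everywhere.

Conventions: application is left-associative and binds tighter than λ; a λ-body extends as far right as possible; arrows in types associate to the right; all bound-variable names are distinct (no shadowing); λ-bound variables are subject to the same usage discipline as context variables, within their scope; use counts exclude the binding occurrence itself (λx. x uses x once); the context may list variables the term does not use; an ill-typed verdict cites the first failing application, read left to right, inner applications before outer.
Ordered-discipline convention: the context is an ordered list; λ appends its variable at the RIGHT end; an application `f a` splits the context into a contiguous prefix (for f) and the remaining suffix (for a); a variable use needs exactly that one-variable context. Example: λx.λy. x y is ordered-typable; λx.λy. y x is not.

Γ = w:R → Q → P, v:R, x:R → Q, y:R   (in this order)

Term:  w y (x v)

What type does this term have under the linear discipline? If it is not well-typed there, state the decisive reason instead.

term : P
counts: w=1; v=1; x=1; y=1
left-to-right use order: w, y, x, v
typing: well-typed at P
per-discipline verdicts: ordered ✗ · linear ✓ · affine ✓ · relevant ✓ · unrestricted ✓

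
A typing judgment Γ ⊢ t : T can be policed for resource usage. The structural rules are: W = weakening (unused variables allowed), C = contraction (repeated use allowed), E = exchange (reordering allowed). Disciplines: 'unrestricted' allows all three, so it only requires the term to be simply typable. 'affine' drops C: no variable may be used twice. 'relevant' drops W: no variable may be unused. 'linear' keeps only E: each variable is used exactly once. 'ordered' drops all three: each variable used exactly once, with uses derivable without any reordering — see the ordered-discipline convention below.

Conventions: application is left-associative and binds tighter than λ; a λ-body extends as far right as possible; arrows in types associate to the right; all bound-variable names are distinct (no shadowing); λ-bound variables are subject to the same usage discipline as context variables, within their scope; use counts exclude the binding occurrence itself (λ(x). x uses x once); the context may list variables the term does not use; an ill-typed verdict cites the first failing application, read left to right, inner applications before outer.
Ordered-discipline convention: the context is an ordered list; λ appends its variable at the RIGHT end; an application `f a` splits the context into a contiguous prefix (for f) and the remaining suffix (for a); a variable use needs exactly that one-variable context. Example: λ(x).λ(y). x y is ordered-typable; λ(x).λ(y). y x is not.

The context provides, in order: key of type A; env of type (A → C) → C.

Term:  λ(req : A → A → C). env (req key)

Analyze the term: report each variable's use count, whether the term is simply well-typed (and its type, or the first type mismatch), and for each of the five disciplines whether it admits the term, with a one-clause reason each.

usage: key: 1×, env: 1×, req (λ-bound): 1×
uses in reading order: env, req, key
typing: the term checks, with type (A → A → C) → C
ordered ✗ (no ordered split (uses run env, req, key))
linear ✓ (exactly-once usage across key, env, req)
affine ✓ (no duplicate uses among key, env, req)
relevant ✓ (key, env, req: all used, weakening unneeded)
unrestricted ✓ (typability at (A → A → C) → C is all that's needed)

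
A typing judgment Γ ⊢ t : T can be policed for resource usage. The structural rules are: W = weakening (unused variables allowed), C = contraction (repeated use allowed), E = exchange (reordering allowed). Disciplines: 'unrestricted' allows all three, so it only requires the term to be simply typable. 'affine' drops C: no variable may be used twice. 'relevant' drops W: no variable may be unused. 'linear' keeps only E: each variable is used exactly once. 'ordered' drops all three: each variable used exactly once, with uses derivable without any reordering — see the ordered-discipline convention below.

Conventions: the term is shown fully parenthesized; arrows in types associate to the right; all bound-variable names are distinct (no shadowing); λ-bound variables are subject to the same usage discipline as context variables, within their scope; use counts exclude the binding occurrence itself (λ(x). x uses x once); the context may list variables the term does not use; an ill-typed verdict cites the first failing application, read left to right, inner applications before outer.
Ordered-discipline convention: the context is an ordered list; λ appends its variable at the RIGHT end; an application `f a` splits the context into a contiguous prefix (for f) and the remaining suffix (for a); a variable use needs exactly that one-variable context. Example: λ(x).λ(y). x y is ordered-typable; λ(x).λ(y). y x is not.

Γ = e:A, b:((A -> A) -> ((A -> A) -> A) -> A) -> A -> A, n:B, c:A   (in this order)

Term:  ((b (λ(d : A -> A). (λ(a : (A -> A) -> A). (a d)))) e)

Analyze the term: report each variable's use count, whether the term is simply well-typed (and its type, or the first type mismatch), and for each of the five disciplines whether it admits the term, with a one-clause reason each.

use counts: e: 1, b: 1, n: 0, c: 0, d (λ-bound): 1, a (λ-bound): 1
uses in reading order: b, a, d, e
typing: well-typed at A
ordered: ✗, n, c left unused
linear: ✗, n, c left unused
affine: ✓, no duplicate uses among e, b, n, c, d, a
relevant: ✗, n, c left unused
unrestricted: ✓, simply typable at A; W, C, E all held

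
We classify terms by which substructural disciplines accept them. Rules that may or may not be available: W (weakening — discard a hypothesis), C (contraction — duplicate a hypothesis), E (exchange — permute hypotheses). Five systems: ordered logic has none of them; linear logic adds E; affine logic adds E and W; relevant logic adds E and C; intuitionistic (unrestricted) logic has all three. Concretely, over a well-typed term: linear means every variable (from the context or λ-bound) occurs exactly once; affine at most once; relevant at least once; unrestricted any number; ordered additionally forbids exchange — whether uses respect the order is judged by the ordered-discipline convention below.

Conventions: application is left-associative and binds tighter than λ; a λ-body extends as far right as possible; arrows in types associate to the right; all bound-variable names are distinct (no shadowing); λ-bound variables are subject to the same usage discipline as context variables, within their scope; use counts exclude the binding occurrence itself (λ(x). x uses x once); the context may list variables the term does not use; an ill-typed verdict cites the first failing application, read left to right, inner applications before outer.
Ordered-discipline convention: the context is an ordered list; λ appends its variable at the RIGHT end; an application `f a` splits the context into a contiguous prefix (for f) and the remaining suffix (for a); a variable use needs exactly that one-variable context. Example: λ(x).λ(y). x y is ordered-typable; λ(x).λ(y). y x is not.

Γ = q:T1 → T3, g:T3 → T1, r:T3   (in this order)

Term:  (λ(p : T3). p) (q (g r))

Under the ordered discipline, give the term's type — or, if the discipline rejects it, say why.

term : T3
counts: q: 1; g: 1; r: 1; p (bound): 1
order of uses: p, q, g, r
typing: well-typed at T3
summary: ordered ✓; linear ✓; affine ✓; relevant ✓; unrestricted ✓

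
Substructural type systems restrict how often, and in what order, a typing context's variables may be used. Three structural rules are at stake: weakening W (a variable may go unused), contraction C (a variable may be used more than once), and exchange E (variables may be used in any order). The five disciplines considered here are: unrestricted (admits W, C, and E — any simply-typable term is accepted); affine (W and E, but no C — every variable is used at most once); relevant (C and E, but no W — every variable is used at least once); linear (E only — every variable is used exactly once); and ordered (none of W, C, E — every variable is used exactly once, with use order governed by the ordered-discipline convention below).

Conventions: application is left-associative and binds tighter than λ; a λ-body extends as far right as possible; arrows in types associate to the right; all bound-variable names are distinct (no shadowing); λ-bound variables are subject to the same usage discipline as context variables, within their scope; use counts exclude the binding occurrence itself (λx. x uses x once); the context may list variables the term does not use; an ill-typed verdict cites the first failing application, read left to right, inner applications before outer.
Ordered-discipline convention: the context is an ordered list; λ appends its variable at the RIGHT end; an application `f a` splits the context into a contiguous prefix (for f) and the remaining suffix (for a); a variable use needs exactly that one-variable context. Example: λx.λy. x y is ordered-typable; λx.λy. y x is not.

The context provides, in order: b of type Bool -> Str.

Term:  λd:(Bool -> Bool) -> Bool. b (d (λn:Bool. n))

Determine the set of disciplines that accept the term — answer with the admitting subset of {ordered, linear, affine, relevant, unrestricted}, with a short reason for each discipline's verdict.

admitting disciplines: ordered, linear, affine, relevant, unrestricted
variable uses: b: 1×, d [bound]: 1×, n [bound]: 1×
left-to-right use order: b, d, n
typing: ✓ — ((Bool -> Bool) -> Bool) -> Str
ordered: ✓ — single-use (b, d, n), ordered derivation ok
linear: ✓ — b, d, n: one use apiece
affine: ✓ — b, d, n: no repeats, contraction unneeded
relevant: ✓ — none of b, d, n goes unused
unrestricted: ✓ — typability at ((Bool -> Bool) -> Bool) -> Str is all that's needed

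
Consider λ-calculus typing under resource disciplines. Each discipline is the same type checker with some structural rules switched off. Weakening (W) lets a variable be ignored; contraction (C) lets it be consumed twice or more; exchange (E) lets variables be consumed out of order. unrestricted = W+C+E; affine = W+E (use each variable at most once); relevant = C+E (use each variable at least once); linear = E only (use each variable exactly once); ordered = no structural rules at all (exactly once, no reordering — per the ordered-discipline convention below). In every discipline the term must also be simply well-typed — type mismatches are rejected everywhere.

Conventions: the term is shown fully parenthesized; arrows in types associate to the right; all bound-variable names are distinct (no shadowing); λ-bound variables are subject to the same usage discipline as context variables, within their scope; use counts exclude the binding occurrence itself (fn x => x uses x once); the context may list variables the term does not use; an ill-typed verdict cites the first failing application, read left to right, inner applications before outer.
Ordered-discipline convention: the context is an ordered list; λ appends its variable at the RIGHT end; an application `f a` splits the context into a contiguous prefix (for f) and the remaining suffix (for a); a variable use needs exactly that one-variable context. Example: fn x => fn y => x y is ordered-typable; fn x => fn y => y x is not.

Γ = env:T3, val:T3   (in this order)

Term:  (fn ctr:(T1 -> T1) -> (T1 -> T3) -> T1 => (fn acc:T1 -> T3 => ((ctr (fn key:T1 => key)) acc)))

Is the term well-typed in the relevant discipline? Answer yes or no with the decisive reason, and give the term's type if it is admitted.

no — env, val left unused
variable uses: env=0, val=0, ctr (bound)=1, acc (bound)=1, key (bound)=1
uses in reading order: ctr, key, acc
typing: well-typed — term : ((T1 -> T1) -> (T1 -> T3) -> T1) -> (T1 -> T3) -> T1
across the five disciplines: ordered ✗; linear ✗; affine ✓; relevant ✗; unrestricted ✓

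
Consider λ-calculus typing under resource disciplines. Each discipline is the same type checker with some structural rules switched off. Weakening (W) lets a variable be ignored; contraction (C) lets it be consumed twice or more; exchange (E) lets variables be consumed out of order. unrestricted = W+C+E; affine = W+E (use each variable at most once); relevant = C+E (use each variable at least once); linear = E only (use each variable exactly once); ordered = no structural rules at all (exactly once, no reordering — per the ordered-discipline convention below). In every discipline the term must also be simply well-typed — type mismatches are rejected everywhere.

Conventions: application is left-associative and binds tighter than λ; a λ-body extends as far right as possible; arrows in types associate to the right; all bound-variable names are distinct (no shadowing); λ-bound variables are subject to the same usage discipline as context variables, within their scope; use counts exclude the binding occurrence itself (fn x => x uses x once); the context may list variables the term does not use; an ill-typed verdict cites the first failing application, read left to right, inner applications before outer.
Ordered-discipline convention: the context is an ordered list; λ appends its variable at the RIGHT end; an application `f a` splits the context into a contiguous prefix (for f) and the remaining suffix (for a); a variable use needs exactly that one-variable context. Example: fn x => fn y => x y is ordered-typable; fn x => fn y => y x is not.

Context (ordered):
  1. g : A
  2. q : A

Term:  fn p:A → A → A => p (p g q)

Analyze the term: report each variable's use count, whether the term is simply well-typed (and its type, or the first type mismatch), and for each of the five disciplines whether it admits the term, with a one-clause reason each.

use counts: g=1; q=1; p (bound)=2
order of uses: p, p, g, q
typing: the term checks, with type (A → A → A) → A → A
ordered: ✗, p ×2 used more than once (contraction)
linear: ✗, p ×2 used more than once (contraction)
affine: ✗, p ×2 used more than once (contraction)
relevant: ✓, none of g, q, p goes unused
unrestricted: ✓, typability at (A → A → A) → A → A is all that's needed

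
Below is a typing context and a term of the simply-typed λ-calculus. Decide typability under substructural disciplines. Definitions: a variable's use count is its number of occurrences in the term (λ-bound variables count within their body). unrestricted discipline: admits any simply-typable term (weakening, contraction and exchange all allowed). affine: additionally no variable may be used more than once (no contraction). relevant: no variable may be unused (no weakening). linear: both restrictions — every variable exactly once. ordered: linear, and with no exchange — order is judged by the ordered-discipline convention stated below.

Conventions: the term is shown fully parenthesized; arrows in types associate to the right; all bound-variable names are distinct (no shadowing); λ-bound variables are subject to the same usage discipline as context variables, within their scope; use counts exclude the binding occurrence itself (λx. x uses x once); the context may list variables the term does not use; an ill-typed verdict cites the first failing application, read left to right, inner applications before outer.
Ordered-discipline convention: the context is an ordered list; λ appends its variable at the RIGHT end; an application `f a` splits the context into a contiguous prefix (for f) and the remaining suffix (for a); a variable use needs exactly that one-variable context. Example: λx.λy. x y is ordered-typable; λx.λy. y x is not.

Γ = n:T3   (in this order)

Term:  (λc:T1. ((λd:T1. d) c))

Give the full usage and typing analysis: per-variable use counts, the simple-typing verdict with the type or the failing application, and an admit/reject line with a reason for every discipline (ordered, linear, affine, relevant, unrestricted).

usage: n: 0×, c [bound]: 1×, d [bound]: 1×
left-to-right use order: d, c
typing: well-typed — term : T1 → T1
ordered: ✗, needs weakening: n unused
linear: ✗, needs weakening: n unused
affine: ✓, none of n, c, d used more than once
relevant: ✗, needs weakening: n unused
unrestricted: ✓, well-typed at T1 → T1; no restrictions here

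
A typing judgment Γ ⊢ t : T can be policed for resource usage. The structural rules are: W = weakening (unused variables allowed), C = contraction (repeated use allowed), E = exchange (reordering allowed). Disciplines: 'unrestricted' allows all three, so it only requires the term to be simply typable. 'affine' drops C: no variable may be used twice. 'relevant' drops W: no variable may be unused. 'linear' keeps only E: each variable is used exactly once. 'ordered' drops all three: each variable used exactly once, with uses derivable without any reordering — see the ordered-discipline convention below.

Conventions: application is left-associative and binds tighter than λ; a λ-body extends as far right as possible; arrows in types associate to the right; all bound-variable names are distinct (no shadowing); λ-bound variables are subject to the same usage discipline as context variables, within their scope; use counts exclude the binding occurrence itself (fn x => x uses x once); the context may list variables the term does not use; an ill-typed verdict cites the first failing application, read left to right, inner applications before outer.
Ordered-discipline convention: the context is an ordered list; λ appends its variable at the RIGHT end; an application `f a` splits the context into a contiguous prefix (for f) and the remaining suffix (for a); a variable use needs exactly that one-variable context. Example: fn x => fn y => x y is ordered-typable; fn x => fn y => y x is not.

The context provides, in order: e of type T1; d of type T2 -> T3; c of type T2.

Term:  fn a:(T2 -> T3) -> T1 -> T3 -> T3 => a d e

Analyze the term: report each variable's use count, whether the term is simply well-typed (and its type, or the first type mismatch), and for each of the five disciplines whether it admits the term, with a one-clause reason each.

variable uses: e: 1×; d: 1×; c: 0×; a [bound]: 1×
order of uses: a, d, e
typing: well-typed — term : ((T2 -> T3) -> T1 -> T3 -> T3) -> T3 -> T3
ordered ✗ (c never used (weakening))
linear ✗ (c never used (weakening))
affine ✓ (e, d, c, a: no repeats, contraction unneeded)
relevant ✗ (c never used (weakening))
unrestricted ✓ (simply typable at ((T2 -> T3) -> T1 -> T3 -> T3) -> T3 -> T3; W, C, E all held)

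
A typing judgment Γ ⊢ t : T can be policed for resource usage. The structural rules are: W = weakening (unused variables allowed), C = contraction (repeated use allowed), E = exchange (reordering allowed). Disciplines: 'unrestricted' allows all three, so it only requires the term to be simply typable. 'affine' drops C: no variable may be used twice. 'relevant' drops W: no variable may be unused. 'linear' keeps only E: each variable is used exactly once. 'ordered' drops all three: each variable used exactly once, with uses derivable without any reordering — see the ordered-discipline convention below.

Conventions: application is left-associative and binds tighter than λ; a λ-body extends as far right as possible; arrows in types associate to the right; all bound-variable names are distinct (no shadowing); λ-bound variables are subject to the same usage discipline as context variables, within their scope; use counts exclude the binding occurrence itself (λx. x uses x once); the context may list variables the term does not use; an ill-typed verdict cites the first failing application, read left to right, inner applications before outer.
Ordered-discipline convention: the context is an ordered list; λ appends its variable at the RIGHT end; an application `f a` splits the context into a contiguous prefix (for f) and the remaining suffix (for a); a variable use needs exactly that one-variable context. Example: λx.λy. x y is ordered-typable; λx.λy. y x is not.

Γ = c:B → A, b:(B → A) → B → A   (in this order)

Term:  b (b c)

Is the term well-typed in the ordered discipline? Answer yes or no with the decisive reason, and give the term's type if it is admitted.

no — needs contraction — b ×2
use counts: c=1; b=2
uses in reading order: b, b, c
typing: ✓ — B → A
summary: ordered ✗; linear ✗; affine ✗; relevant ✓; unrestricted ✓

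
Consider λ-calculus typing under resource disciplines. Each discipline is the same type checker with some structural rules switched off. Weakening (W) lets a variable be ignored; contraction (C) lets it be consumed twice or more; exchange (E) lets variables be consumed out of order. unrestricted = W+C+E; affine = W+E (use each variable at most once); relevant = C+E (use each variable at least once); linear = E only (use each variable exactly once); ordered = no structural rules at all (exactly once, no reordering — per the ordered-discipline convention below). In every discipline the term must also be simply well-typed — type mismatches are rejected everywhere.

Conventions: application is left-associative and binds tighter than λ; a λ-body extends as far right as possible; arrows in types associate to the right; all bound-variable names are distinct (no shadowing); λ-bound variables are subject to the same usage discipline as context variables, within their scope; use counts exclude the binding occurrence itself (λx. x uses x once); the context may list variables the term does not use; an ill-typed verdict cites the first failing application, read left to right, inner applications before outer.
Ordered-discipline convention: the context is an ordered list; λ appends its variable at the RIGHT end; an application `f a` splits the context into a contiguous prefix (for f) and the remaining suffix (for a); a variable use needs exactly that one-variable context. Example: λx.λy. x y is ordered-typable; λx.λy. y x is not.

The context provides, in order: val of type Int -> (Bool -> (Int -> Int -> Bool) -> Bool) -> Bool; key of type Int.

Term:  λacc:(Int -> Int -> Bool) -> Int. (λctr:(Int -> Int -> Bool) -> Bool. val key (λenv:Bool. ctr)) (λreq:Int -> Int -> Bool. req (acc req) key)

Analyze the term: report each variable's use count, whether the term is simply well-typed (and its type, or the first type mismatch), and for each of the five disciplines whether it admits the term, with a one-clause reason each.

use counts: val: 1×, key: 2×, acc (bound): 1×, ctr (bound): 1×, env (bound): 0×, req (bound): 2×
uses in reading order: val, key, ctr, req, acc, req, key
typing: the term checks, with type ((Int -> Int -> Bool) -> Int) -> Bool
ordered ✗ (repeated use of key ×2, req ×2; env never used (weakening))
linear ✗ (repeated use of key ×2, req ×2; env never used (weakening))
affine ✗ (repeated use of key ×2, req ×2)
relevant ✗ (env never used (weakening))
unrestricted ✓ (well-typed at ((Int -> Int -> Bool) -> Int) -> Bool; no restrictions here)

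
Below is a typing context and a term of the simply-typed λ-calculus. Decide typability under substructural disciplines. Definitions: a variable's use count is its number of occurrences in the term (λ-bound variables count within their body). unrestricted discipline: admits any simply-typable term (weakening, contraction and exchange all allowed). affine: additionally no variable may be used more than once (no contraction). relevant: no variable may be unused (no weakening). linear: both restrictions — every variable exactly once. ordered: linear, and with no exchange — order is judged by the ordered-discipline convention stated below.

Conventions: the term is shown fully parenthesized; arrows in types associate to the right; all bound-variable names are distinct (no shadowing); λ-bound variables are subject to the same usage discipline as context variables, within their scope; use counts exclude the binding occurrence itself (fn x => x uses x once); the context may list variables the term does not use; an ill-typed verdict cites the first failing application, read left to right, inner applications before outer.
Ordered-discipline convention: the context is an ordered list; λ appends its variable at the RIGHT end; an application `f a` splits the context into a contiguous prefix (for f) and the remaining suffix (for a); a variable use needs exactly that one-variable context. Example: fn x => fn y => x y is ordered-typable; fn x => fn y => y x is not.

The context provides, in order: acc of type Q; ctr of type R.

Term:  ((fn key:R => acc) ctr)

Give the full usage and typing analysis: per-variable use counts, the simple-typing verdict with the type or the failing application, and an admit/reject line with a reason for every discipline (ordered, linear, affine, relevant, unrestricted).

use counts: acc=1; ctr=1; key (bound)=0
use order (left to right): acc, ctr
typing: well-typed at Q
ordered: ✗ — needs weakening: key unused
linear: ✗ — needs weakening: key unused
affine: ✓ — at most one use each (acc, ctr, key)
relevant: ✗ — needs weakening: key unused
unrestricted: ✓ — typability at Q is all that's needed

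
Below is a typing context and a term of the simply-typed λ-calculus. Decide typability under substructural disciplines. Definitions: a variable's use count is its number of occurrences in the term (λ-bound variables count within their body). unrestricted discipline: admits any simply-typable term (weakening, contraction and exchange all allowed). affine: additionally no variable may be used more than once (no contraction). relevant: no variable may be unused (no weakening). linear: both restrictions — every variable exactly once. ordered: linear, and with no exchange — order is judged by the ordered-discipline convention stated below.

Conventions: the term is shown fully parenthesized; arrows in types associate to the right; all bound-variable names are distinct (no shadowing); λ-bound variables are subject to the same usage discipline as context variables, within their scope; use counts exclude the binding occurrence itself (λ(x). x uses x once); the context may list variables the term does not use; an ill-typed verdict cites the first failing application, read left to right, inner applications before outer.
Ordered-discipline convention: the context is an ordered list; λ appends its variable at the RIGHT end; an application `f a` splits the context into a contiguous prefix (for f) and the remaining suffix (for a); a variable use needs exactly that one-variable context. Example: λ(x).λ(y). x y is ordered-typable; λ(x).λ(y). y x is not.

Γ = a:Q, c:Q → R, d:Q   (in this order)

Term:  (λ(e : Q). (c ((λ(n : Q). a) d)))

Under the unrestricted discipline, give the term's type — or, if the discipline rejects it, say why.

term : Q → R
use counts: a ×1, c ×1, d ×1, e (bound) ×0, n (bound) ×0
left-to-right use order: c, a, d
typing: the term checks, with type Q → R
per-discipline verdicts: ordered ✗ · linear ✗ · affine ✓ · relevant ✗ · unrestricted ✓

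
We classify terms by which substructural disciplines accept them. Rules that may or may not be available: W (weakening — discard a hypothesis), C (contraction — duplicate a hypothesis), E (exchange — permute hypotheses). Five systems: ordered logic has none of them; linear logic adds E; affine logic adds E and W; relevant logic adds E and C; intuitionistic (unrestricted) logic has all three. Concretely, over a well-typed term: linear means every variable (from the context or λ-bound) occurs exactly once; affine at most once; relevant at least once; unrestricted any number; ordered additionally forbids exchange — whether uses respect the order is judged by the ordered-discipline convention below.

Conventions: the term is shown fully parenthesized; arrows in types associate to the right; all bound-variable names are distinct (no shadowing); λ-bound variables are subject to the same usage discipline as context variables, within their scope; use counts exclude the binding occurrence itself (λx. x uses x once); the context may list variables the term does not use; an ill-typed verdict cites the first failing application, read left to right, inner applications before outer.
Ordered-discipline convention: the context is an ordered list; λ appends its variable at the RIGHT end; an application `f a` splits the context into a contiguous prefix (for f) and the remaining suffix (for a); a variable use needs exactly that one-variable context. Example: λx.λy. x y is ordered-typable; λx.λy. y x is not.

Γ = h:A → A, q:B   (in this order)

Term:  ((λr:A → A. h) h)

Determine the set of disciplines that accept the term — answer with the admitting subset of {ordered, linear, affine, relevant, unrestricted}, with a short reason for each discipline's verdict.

admitting disciplines: unrestricted
use counts: h: 2×, q: 0×, r [bound]: 0×
use order (left to right): h, h
typing: ✓ — A → A
ordered: ✗ — h ×2 used more than once (contraction); needs weakening: q, r unused
linear: ✗ — h ×2 used more than once (contraction); needs weakening: q, r unused
affine: ✗ — h ×2 used more than once (contraction)
relevant: ✗ — needs weakening: q, r unused
unrestricted: ✓ — typability at A → A is all that's needed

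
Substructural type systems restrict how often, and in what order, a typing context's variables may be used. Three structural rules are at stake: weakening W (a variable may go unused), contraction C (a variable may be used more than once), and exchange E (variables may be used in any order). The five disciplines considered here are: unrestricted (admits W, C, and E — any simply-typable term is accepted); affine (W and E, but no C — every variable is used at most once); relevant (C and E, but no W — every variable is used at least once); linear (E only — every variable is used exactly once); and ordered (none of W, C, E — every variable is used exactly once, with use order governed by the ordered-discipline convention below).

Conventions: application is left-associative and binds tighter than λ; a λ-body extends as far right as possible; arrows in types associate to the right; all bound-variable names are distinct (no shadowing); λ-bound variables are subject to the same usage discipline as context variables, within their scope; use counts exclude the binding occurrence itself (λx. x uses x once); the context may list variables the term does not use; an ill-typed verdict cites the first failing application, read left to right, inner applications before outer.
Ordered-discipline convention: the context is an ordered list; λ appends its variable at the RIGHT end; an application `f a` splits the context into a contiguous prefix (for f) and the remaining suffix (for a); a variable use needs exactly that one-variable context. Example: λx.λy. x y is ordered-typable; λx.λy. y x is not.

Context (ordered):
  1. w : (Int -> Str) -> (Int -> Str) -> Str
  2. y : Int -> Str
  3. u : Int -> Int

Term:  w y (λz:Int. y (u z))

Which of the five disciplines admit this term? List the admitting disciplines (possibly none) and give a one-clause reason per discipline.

admitting disciplines: relevant, unrestricted
use counts: w=1; y=2; u=1; z (bound)=1
order of uses: w, y, y, u, z
typing: the term checks, with type Str
ordered ✗ (y ×2 used more than once (contraction))
linear ✗ (y ×2 used more than once (contraction))
affine ✗ (y ×2 used more than once (contraction))
relevant ✓ (none of w, y, u, z goes unused)
unrestricted ✓ (well-typed at Str; no restrictions here)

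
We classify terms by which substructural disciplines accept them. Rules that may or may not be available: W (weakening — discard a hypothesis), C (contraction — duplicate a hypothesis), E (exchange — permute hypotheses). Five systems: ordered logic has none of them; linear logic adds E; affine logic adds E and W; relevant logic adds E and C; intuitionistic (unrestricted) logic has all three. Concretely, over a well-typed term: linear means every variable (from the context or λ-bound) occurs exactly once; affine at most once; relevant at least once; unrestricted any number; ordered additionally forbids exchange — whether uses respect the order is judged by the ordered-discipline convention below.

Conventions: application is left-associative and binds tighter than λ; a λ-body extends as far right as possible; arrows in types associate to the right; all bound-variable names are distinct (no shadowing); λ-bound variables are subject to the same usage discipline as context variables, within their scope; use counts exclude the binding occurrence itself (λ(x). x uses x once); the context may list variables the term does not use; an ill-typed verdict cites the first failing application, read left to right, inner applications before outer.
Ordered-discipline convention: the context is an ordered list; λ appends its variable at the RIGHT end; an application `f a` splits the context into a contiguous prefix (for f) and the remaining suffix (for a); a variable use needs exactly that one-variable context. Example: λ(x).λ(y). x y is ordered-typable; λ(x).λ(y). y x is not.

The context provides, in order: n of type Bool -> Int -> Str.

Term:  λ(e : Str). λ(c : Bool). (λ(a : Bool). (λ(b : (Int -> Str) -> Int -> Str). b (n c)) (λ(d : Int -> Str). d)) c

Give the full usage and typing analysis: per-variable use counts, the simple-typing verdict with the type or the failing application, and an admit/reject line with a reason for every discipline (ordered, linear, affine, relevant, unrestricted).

variable uses: n: 1×, e [bound]: 0×, c [bound]: 2×, a [bound]: 0×, b [bound]: 1×, d [bound]: 1×
left-to-right use order: b, n, c, d, c
typing: well-typed at Str -> Bool -> Int -> Str
ordered ✗ (uses contraction: c ×2; unused: e, a — weakening required)
linear ✗ (uses contraction: c ×2; unused: e, a — weakening required)
affine ✗ (uses contraction: c ×2)
relevant ✗ (unused: e, a — weakening required)
unrestricted ✓ (well-typed at Str -> Bool -> Int -> Str; no restrictions here)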